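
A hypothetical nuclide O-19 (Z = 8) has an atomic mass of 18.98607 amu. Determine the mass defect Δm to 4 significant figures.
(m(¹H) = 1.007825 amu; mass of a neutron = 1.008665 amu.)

0.1718 amu

Σm = 8·m(¹H) + 11·m_n = 8.062600 + 11.095315 = 19.157915 amu
Mass defect Δm = 19.157915 − 18.98607 = 0.171845 amu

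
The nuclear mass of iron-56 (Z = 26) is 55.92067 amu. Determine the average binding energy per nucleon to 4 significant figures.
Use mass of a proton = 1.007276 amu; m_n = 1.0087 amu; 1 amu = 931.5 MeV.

8.808 MeV/nucleon

Σm = 26·m_p + 30·m_n = 26.189176 + 30.2610 = 56.450176 amu
The mass defect is 56.450176 − 55.92067 = 0.529506 amu.
Binding energy = Δm·c² = 0.529506 × 931.5 MeV/amu = 493.235 MeV
Dividing by A = 56 gives 8.808 MeV per nucleon.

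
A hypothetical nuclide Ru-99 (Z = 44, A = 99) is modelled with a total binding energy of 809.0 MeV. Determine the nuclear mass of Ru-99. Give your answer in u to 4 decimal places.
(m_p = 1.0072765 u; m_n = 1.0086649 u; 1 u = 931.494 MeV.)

Mass defect = 809.0 MeV / (931.494 MeV/u) = 0.868497 u
Constituent mass = 44(1.0072765) + 55(1.0086649) = 99.7967355 u
Nuclear mass = 99.7967355 − 0.868497 = 98.9282385 u ≈ 98.9282 u (to 4 decimal places)

98.9282 u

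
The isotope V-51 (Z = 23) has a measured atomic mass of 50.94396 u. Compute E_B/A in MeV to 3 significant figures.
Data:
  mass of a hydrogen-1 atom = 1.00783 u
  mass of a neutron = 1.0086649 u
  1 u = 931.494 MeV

8.74 MeV/nucleon

Mass of separated nucleons = 23(1.00783) + 28(1.0086649) = 23.18009 + 28.2426172 = 51.4227072 u
The mass defect is 51.4227072 − 50.94396 = 0.4787472 u.
Converting to energy: 0.4787472 u × 931.494 MeV/u = 445.950 MeV
BE/A = 445.950 MeV / 51 = 8.744 MeV/nucleon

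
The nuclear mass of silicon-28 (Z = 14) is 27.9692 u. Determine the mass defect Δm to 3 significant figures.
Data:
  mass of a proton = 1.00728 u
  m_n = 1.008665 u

0.254 u

Z = 14, so N = A − Z = 28 − 14 = 14.
Total constituent mass: 14 × 1.00728 + 14 × 1.008665 = 28.223230 u
Mass defect Δm = 28.223230 − 27.9692 = 0.254030 u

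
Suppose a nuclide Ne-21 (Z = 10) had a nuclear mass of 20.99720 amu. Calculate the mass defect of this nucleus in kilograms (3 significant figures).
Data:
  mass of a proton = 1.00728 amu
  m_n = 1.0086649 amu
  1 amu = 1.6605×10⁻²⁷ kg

Σm = 10·m_p + 11·m_n = 10.07280 + 11.0953139 = 21.1681139 amu
The mass defect is 21.1681139 − 20.99720 = 0.1709139 amu.
In SI units: 0.1709139 amu × 1.6605×10⁻²⁷ kg/amu = 2.8380e-28 kg

2.84e-28 kg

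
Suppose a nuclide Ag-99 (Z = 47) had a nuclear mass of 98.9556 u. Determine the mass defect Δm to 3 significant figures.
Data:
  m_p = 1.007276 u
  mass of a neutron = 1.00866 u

0.837 u

With 47 protons and 52 neutrons (A = 99):
Total constituent mass: 47 × 1.007276 + 52 × 1.00866 = 99.792292 u
Mass defect Δm = 99.792292 − 98.9556 = 0.836692 u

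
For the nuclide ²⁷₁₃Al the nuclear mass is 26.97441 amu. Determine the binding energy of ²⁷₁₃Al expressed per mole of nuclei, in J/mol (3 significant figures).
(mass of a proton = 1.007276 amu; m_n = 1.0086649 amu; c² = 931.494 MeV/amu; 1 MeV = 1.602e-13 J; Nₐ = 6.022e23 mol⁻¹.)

2.17e+13 J/mol

The nucleus contains 13 protons and 27 − 13 = 14 neutrons.
Total constituent mass: 13 × 1.007276 + 14 × 1.0086649 = 27.2158966 amu
The mass defect is 27.2158966 − 26.97441 = 0.2414866 amu.
E_B = 0.2414866 × 931.494 = 224.943 MeV
Per nucleus in joules: 224.943 MeV × 1.602e-13 J/MeV = 3.6036e-11 J
Per mole: 3.6036e-11 J × 6.022e23 mol⁻¹ = 2.1701e+13 J/mol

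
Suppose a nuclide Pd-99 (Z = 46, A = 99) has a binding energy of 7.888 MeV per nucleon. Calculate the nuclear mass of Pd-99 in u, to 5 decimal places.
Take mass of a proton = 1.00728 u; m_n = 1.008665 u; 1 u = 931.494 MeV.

Total binding energy = 99 × 7.888 = 780.912 MeV
Mass defect = 780.912 MeV / (931.494 MeV/u) = 0.8383436 u
Constituent mass = 46(1.00728) + 53(1.008665) = 99.794125 u
Nuclear mass = 99.794125 − 0.8383436 = 98.9557814 u ≈ 98.95578 u (to 5 decimal places)

98.95578 u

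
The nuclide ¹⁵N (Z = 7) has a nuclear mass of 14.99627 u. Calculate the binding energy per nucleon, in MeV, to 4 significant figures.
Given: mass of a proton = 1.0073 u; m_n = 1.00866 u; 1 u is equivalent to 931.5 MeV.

7.707 MeV/nucleon

Mass of separated nucleons = 7(1.0073) + 8(1.00866) = 7.0511 + 8.06928 = 15.12038 u
Δm = 15.12038 − 14.99627 = 0.12411 u
E_B = 0.12411 × 931.5 = 115.608 MeV
BE/A = 115.608 MeV / 15 = 7.707 MeV/nucleon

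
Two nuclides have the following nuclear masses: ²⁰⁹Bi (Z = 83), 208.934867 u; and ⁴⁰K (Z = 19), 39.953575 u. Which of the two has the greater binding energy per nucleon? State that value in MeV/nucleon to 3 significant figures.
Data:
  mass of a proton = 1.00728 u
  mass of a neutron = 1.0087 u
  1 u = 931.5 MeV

⁴⁰K; 8.56 MeV/nucleon

²⁰⁹Bi: Σm = 83(1.00728) + 126(1.0087) = 210.70044 u; Δm = 1.765573 u; E_B = 1644.6 MeV; E_B/A = 7.869 MeV
⁴⁰K: Σm = 19(1.00728) + 21(1.0087) = 40.32102 u; Δm = 0.367445 u; E_B = 342.28 MeV; E_B/A = 8.557 MeV
⁴⁰K has the higher binding energy per nucleon, so it is the more tightly bound nucleus.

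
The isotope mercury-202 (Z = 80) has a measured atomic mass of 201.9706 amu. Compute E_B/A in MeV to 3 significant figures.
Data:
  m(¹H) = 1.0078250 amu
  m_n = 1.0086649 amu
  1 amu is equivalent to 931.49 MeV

With 80 protons and 122 neutrons (A = 202):
Mass of separated nucleons = 80(1.0078250) + 122(1.0086649) = 80.6260000 + 123.0571178 = 203.6831178 amu
The mass defect is 203.6831178 − 201.9706 = 1.7125178 amu.
E_B = 1.7125178 × 931.49 = 1595.19 MeV
Dividing by A = 202 gives 7.897 MeV per nucleon.

7.90 MeV/nucleon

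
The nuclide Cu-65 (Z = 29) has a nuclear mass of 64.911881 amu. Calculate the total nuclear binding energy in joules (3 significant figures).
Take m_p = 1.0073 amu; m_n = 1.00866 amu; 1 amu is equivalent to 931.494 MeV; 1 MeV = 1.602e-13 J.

9.13e-11 J

Z = 29, so N = A − Z = 65 − 29 = 36.
Total constituent mass: 29 × 1.0073 + 36 × 1.00866 = 65.52346 amu
The mass defect is 65.52346 − 64.911881 = 0.611579 amu.
Converting to energy: 0.611579 amu × 931.494 MeV/amu = 569.682 MeV
In joules: 569.682 MeV × 1.602e-13 J/MeV = 9.1263e-11 J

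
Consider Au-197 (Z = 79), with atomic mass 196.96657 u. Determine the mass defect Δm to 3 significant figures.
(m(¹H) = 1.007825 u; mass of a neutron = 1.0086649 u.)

1.67 u

The nucleus contains 79 protons and 197 − 79 = 118 neutrons.
Σm = 79·m(¹H) + 118·m_n = 79.618175 + 119.0224582 = 198.6406332 u
Mass defect Δm = 198.6406332 − 196.96657 = 1.6740632 u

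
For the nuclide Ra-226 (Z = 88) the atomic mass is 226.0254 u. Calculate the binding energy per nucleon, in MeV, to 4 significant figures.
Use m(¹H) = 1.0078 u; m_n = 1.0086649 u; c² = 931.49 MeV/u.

Total constituent mass: 88 × 1.0078 + 138 × 1.0086649 = 227.8821562 u
Mass defect Δm = 227.8821562 − 226.0254 = 1.8567562 u
E_B = 1.8567562 × 931.49 = 1729.55 MeV
Dividing by A = 226 gives 7.653 MeV per nucleon.

7.653 MeV/nucleon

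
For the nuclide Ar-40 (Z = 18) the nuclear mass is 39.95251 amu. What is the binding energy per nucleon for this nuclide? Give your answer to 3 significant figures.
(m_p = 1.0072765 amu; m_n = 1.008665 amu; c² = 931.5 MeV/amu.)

8.60 MeV/nucleon

Mass of separated nucleons = 18(1.0072765) + 22(1.008665) = 18.1309770 + 22.190630 = 40.3216070 amu
Mass defect Δm = 40.3216070 − 39.95251 = 0.3690970 amu
E_B = 0.3690970 × 931.5 = 343.814 MeV
Dividing by A = 40 gives 8.595 MeV per nucleon.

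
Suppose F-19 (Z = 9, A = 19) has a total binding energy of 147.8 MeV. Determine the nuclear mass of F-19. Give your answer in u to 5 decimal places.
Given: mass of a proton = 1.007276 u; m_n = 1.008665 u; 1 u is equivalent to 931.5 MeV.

Mass defect = 147.8 MeV / (931.5 MeV/u) = 0.1586688 u
Constituent mass = 9(1.007276) + 10(1.008665) = 19.152134 u
Nuclear mass = 19.152134 − 0.1586688 = 18.9934652 u ≈ 18.99347 u (to 5 decimal places)

18.99347 u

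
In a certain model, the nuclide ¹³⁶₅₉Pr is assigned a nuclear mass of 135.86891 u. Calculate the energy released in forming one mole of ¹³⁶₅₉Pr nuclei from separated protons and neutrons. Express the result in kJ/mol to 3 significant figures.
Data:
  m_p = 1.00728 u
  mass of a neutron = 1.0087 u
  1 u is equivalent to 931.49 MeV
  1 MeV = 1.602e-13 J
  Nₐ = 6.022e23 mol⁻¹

With 59 protons and 77 neutrons (A = 136):
Σm = 59·m_p + 77·m_n = 59.42952 + 77.6699 = 137.09942 u
Δm = 137.09942 − 135.86891 = 1.23051 u
Converting to energy: 1.23051 u × 931.49 MeV/u = 1146.21 MeV
Per nucleus in joules: 1146.21 MeV × 1.602e-13 J/MeV = 1.8362e-10 J
Per mole: 1.8362e-10 J × 6.022e23 mol⁻¹ = 1.1058e+14 J/mol

1.11e+11 kJ/mol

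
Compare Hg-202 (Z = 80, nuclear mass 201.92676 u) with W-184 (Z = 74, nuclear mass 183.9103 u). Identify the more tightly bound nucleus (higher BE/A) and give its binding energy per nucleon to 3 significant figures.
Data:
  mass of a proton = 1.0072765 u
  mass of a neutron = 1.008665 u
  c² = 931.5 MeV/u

W-184; 8.01 MeV/nucleon

Hg-202: Σm = 80(1.0072765) + 122(1.008665) = 203.6392500 u; Δm = 1.7124900 u; E_B = 1595.2 MeV; E_B/A = 7.897 MeV
W-184: Σm = 74(1.0072765) + 110(1.008665) = 185.4916110 u; Δm = 1.5813110 u; E_B = 1473.0 MeV; E_B/A = 8.005 MeV
W-184 has the higher binding energy per nucleon, so it is the more tightly bound nucleus.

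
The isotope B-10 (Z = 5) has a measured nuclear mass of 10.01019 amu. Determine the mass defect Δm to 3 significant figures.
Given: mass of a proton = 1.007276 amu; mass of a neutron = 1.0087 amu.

With 5 protons and 5 neutrons (A = 10):
Σm = 5·m_p + 5·m_n = 5.036380 + 5.0435 = 10.079880 amu
The mass defect is 10.079880 − 10.01019 = 0.069690 amu.

0.0697 amu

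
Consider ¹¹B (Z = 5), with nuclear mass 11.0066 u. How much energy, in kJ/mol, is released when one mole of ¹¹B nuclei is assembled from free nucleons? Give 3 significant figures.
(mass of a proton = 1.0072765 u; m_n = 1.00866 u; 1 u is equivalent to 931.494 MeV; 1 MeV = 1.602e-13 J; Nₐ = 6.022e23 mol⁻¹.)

The nucleus contains 5 protons and 11 − 5 = 6 neutrons.
Mass of separated nucleons = 5(1.0072765) + 6(1.00866) = 5.0363825 + 6.05196 = 11.0883425 u
Δm = 11.0883425 − 11.0066 = 0.0817425 u
Binding energy = Δm·c² = 0.0817425 × 931.494 MeV/u = 76.1426 MeV
Per nucleus in joules: 76.1426 MeV × 1.602e-13 J/MeV = 1.2198e-11 J
Per mole: 1.2198e-11 J × 6.022e23 mol⁻¹ = 7.3456e+12 J/mol

7.35e+09 kJ/mol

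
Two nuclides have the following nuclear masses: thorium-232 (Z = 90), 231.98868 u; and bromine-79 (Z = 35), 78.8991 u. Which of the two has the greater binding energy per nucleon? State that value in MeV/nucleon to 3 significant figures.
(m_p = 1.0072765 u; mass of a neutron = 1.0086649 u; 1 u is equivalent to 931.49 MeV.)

thorium-232: Σm = 90(1.0072765) + 142(1.0086649) = 233.8853008 u; Δm = 1.8966208 u; E_B = 1766.7 MeV; E_B/A = 7.615 MeV
bromine-79: Σm = 35(1.0072765) + 44(1.0086649) = 79.6359331 u; Δm = 0.7368331 u; E_B = 686.35 MeV; E_B/A = 8.688 MeV
bromine-79 has the higher binding energy per nucleon, so it is the more tightly bound nucleus.

bromine-79; 8.69 MeV/nucleon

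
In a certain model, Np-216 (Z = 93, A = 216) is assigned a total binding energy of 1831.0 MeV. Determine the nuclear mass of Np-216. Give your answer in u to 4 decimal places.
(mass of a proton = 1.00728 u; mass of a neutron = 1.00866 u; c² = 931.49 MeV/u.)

Mass defect = 1831.0 MeV / (931.49 MeV/u) = 1.965668 u
Constituent mass = 93(1.00728) + 123(1.00866) = 217.74222 u
Nuclear mass = 217.74222 − 1.965668 = 215.776552 u ≈ 215.7766 u (to 4 decimal places)

215.7766 u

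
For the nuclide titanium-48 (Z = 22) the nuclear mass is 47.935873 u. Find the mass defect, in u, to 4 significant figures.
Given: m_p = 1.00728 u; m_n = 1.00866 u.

Z = 22, so N = A − Z = 48 − 22 = 26.
Σm = 22·m_p + 26·m_n = 22.16016 + 26.22516 = 48.38532 u
The mass defect is 48.38532 − 47.935873 = 0.449447 u.

0.4494 u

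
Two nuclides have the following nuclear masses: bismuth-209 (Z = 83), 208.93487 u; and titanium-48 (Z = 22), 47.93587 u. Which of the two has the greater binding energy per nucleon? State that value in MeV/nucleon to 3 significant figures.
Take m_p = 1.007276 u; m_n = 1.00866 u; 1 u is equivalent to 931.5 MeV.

bismuth-209: Σm = 83(1.007276) + 126(1.00866) = 210.695068 u; Δm = 1.760198 u; E_B = 1639.6 MeV; E_B/A = 7.845 MeV
titanium-48: Σm = 22(1.007276) + 26(1.00866) = 48.385232 u; Δm = 0.449362 u; E_B = 418.58 MeV; E_B/A = 8.720 MeV
titanium-48 has the higher binding energy per nucleon, so it is the more tightly bound nucleus.

titanium-48; 8.72 MeV/nucleon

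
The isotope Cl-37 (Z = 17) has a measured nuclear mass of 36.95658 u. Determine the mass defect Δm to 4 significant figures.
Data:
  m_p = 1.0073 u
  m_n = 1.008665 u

Mass of separated nucleons = 17(1.0073) + 20(1.008665) = 17.1241 + 20.173300 = 37.297400 u
The mass defect is 37.297400 − 36.95658 = 0.340820 u.

0.3408 u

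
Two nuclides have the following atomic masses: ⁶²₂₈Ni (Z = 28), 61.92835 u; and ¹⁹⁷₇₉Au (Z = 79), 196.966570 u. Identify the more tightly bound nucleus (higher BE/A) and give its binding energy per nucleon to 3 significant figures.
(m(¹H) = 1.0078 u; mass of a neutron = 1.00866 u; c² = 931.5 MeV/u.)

⁶²₂₈Ni: Σm = 28(1.0078) + 34(1.00866) = 62.51284 u; Δm = 0.58449 u; E_B = 544.45 MeV; E_B/A = 8.781 MeV
¹⁹⁷₇₉Au: Σm = 79(1.0078) + 118(1.00866) = 198.63808 u; Δm = 1.671510 u; E_B = 1557.0 MeV; E_B/A = 7.904 MeV
⁶²₂₈Ni has the higher binding energy per nucleon, so it is the more tightly bound nucleus.

⁶²₂₈Ni; 8.78 MeV/nucleon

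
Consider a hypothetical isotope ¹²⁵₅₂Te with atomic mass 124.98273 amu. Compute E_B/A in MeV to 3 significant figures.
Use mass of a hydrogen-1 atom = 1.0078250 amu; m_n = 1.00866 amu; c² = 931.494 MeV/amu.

7.87 MeV/nucleon

Total constituent mass: 52 × 1.0078250 + 73 × 1.00866 = 126.0390800 amu
The mass defect is 126.0390800 − 124.98273 = 1.0563500 amu.
Converting to energy: 1.0563500 amu × 931.494 MeV/amu = 983.984 MeV
Dividing by A = 125 gives 7.872 MeV per nucleon.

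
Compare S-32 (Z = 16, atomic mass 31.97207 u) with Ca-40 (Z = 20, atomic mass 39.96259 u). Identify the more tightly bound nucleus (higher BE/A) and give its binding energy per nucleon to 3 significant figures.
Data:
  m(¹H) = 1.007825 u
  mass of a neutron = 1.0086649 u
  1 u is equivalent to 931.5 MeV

Ca-40; 8.55 MeV/nucleon

S-32: Σm = 16(1.007825) + 16(1.0086649) = 32.2638384 u; Δm = 0.2917684 u; E_B = 271.78 MeV; E_B/A = 8.493 MeV
Ca-40: Σm = 20(1.007825) + 20(1.0086649) = 40.3297980 u; Δm = 0.3672080 u; E_B = 342.05 MeV; E_B/A = 8.551 MeV
Ca-40 has the higher binding energy per nucleon, so it is the more tightly bound nucleus.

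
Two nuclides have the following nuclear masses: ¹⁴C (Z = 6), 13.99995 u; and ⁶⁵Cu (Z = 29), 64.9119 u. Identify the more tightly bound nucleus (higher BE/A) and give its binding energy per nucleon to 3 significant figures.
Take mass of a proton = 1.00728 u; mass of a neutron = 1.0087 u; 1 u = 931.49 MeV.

⁶⁵Cu; 8.78 MeV/nucleon

¹⁴C: Σm = 6(1.00728) + 8(1.0087) = 14.11328 u; Δm = 0.11333 u; E_B = 105.566 MeV; E_B/A = 7.540 MeV
⁶⁵Cu: Σm = 29(1.00728) + 36(1.0087) = 65.52432 u; Δm = 0.61242 u; E_B = 570.46 MeV; E_B/A = 8.776 MeV
⁶⁵Cu has the higher binding energy per nucleon, so it is the more tightly bound nucleus.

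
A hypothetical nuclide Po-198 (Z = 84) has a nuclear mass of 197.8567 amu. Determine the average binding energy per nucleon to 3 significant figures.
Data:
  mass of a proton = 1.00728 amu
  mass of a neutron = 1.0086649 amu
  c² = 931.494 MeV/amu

8.20 MeV/nucleon

Σm = 84·m_p + 114·m_n = 84.61152 + 114.9877986 = 199.5993186 amu
The mass defect is 199.5993186 − 197.8567 = 1.7426186 amu.
E_B = 1.7426186 × 931.494 = 1623.24 MeV
Dividing by A = 198 gives 8.198 MeV per nucleon.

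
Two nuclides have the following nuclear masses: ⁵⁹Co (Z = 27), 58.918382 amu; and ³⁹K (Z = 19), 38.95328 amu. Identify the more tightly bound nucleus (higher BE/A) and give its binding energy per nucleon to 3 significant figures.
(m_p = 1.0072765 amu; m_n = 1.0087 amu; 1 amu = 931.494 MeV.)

⁵⁹Co; 8.79 MeV/nucleon

⁵⁹Co: Σm = 27(1.0072765) + 32(1.0087) = 59.4748655 amu; Δm = 0.5564835 amu; E_B = 518.36 MeV; E_B/A = 8.786 MeV
³⁹K: Σm = 19(1.0072765) + 20(1.0087) = 39.3122535 amu; Δm = 0.3589735 amu; E_B = 334.38 MeV; E_B/A = 8.574 MeV
⁵⁹Co has the higher binding energy per nucleon, so it is the more tightly bound nucleus.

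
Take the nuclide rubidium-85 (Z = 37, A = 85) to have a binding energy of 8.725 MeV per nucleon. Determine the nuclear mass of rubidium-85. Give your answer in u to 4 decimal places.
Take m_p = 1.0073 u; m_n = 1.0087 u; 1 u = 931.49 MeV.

84.8915 u

Total binding energy = 85 × 8.725 = 741.625 MeV
Mass defect = 741.625 MeV / (931.49 MeV/u) = 0.796171 u
Constituent mass = 37(1.0073) + 48(1.0087) = 85.6877 u
Nuclear mass = 85.6877 − 0.796171 = 84.891529 u ≈ 84.8915 u (to 4 decimal places)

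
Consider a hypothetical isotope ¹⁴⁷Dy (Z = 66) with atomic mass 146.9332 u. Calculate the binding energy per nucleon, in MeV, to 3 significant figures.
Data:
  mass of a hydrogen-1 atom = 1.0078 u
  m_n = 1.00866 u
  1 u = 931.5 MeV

Mass of separated nucleons = 66(1.0078) + 81(1.00866) = 66.5148 + 81.70146 = 148.21626 u
The mass defect is 148.21626 − 146.9332 = 1.28306 u.
Binding energy = Δm·c² = 1.28306 × 931.5 MeV/u = 1195.17 MeV
BE/A = 1195.17 MeV / 147 = 8.130 MeV/nucleon

8.13 MeV/nucleon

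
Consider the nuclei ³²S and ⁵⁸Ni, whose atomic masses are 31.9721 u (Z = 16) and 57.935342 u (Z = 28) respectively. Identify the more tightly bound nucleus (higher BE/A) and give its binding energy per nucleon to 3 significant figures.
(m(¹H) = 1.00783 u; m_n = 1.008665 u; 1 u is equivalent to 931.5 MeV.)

³²S: Σm = 16(1.00783) + 16(1.008665) = 32.263920 u; Δm = 0.291820 u; E_B = 271.83 MeV; E_B/A = 8.4947 MeV
⁵⁸Ni: Σm = 28(1.00783) + 30(1.008665) = 58.479190 u; Δm = 0.543848 u; E_B = 506.59 MeV; E_B/A = 8.734 MeV
⁵⁸Ni has the higher binding energy per nucleon, so it is the more tightly bound nucleus.

⁵⁸Ni; 8.73 MeV/nucleon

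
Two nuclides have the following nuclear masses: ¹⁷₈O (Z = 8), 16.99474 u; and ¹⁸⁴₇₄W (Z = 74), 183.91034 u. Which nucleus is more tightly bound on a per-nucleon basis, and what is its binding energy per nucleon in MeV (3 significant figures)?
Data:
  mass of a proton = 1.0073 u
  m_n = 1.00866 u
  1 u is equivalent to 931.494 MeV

¹⁷₈O: Σm = 8(1.0073) + 9(1.00866) = 17.13634 u; Δm = 0.14160 u; E_B = 131.90 MeV; E_B/A = 7.759 MeV
¹⁸⁴₇₄W: Σm = 74(1.0073) + 110(1.00866) = 185.49280 u; Δm = 1.58246 u; E_B = 1474.1 MeV; E_B/A = 8.011 MeV
¹⁸⁴₇₄W has the higher binding energy per nucleon, so it is the more tightly bound nucleus.

¹⁸⁴₇₄W; 8.01 MeV/nucleon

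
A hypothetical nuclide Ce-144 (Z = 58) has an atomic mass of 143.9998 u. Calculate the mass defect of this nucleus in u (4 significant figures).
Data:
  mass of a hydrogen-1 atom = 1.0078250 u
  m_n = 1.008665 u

1.199 u

Z = 58, so N = A − Z = 144 − 58 = 86.
Total constituent mass: 58 × 1.0078250 + 86 × 1.008665 = 145.1990400 u
Mass defect Δm = 145.1990400 − 143.9998 = 1.1992400 u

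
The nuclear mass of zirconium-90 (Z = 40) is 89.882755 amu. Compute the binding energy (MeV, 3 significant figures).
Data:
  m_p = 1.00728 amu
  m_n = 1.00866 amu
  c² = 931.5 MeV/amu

784 MeV

Mass of separated nucleons = 40(1.00728) + 50(1.00866) = 40.29120 + 50.43300 = 90.72420 amu
The mass defect is 90.72420 − 89.882755 = 0.841445 amu.
E_B = 0.841445 × 931.5 = 783.806 MeV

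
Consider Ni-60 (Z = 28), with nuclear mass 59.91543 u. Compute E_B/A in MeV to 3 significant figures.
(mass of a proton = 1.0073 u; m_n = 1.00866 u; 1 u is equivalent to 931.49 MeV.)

8.79 MeV/nucleon

With 28 protons and 32 neutrons (A = 60):
Total constituent mass: 28 × 1.0073 + 32 × 1.00866 = 60.48152 u
Mass defect Δm = 60.48152 − 59.91543 = 0.56609 u
Converting to energy: 0.56609 u × 931.49 MeV/u = 527.307 MeV
Dividing by A = 60 gives 8.788 MeV per nucleon.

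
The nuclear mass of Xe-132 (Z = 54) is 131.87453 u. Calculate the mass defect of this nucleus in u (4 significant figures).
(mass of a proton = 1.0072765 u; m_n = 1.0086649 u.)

1.194 u

Z = 54, so N = A − Z = 132 − 54 = 78.
Σm = 54·m_p + 78·m_n = 54.3929310 + 78.6758622 = 133.0687932 u
Mass defect Δm = 133.0687932 − 131.87453 = 1.1942632 u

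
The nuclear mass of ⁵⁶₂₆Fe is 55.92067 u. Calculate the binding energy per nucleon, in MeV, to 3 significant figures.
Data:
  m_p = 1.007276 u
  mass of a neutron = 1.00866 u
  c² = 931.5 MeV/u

Mass of separated nucleons = 26(1.007276) + 30(1.00866) = 26.189176 + 30.25980 = 56.448976 u
Mass defect Δm = 56.448976 − 55.92067 = 0.528306 u
Binding energy = Δm·c² = 0.528306 × 931.5 MeV/u = 492.117 MeV
Dividing by A = 56 gives 8.788 MeV per nucleon.

8.79 MeV/nucleon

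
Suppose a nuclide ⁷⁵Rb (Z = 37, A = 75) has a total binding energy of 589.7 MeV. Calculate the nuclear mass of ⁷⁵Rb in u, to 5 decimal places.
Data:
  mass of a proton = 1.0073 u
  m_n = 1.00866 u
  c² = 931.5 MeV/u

74.96612 u

Mass defect = 589.7 MeV / (931.5 MeV/u) = 0.6330649 u
Constituent mass = 37(1.0073) + 38(1.00866) = 75.59918 u
Nuclear mass = 75.59918 − 0.6330649 = 74.9661151 u ≈ 74.96612 u (to 5 decimal places)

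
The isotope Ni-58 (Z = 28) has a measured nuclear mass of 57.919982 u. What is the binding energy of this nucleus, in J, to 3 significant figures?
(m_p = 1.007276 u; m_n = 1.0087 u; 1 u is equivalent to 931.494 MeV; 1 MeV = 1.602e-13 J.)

8.13e-11 J

Total constituent mass: 28 × 1.007276 + 30 × 1.0087 = 58.464728 u
The mass defect is 58.464728 − 57.919982 = 0.544746 u.
Converting to energy: 0.544746 u × 931.494 MeV/u = 507.428 MeV
In joules: 507.428 MeV × 1.602e-13 J/MeV = 8.1290e-11 J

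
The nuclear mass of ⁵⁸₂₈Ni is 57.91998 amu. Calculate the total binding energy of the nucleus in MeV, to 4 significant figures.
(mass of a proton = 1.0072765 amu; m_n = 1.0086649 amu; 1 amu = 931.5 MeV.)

With 28 protons and 30 neutrons (A = 58):
Total constituent mass: 28 × 1.0072765 + 30 × 1.0086649 = 58.4636890 amu
Mass defect Δm = 58.4636890 − 57.91998 = 0.5437090 amu
E_B = 0.5437090 × 931.5 = 506.465 MeV

506.5 MeV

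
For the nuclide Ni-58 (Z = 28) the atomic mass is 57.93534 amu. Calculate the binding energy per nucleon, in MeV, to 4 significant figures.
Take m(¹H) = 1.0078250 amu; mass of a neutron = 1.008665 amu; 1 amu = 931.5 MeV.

8.732 MeV/nucleon

Σm = 28·m(¹H) + 30·m_n = 28.2191000 + 30.259950 = 58.4790500 amu
The mass defect is 58.4790500 − 57.93534 = 0.5437100 amu.
E_B = 0.5437100 × 931.5 = 506.466 MeV
Per nucleon: 506.466 / 58 = 8.732 MeV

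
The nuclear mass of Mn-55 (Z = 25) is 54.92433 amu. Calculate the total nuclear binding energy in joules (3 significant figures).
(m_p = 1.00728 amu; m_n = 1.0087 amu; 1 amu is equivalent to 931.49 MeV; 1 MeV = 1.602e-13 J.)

7.74e-11 J

Z = 25, so N = A − Z = 55 − 25 = 30.
Σm = 25·m_p + 30·m_n = 25.18200 + 30.2610 = 55.44300 amu
Δm = 55.44300 − 54.92433 = 0.51867 amu
Binding energy = Δm·c² = 0.51867 × 931.49 MeV/amu = 483.136 MeV
In joules: 483.136 MeV × 1.602e-13 J/MeV = 7.7398e-11 J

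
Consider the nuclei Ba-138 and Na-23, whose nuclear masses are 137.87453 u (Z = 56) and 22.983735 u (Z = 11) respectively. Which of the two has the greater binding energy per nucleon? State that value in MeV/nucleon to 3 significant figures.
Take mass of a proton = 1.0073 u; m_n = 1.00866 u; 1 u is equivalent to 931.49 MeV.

Ba-138; 8.40 MeV/nucleon

Ba-138: Σm = 56(1.0073) + 82(1.00866) = 139.11892 u; Δm = 1.24439 u; E_B = 1159.14 MeV; E_B/A = 8.400 MeV
Na-23: Σm = 11(1.0073) + 12(1.00866) = 23.18422 u; Δm = 0.200485 u; E_B = 186.75 MeV; E_B/A = 8.120 MeV
Ba-138 has the higher binding energy per nucleon, so it is the more tightly bound nucleus.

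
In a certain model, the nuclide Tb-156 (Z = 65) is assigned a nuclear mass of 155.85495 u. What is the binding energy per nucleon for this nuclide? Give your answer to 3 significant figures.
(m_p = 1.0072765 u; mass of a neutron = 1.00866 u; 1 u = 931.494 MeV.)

8.40 MeV/nucleon

Z = 65, so N = A − Z = 156 − 65 = 91.
Σm = 65·m_p + 91·m_n = 65.4729725 + 91.78806 = 157.2610325 u
Mass defect Δm = 157.2610325 − 155.85495 = 1.4060825 u
Converting to energy: 1.4060825 u × 931.494 MeV/u = 1309.76 MeV
BE/A = 1309.76 MeV / 156 = 8.396 MeV/nucleon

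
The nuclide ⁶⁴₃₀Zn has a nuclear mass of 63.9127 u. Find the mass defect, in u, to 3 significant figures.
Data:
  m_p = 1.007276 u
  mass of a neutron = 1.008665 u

0.600 u

The nucleus contains 30 protons and 64 − 30 = 34 neutrons.
Total constituent mass: 30 × 1.007276 + 34 × 1.008665 = 64.512890 u
Δm = 64.512890 − 63.9127 = 0.600190 u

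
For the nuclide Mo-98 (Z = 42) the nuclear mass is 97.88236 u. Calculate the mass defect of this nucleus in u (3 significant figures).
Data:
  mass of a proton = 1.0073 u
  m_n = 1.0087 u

0.911 u

Total constituent mass: 42 × 1.0073 + 56 × 1.0087 = 98.7938 u
The mass defect is 98.7938 − 97.88236 = 0.91144 u.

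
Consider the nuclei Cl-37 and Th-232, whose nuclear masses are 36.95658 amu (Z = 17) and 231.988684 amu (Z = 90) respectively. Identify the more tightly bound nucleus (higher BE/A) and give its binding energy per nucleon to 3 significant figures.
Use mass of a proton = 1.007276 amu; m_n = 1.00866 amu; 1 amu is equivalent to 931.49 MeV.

Cl-37; 8.57 MeV/nucleon

Cl-37: Σm = 17(1.007276) + 20(1.00866) = 37.296892 amu; Δm = 0.340312 amu; E_B = 316.997 MeV; E_B/A = 8.567 MeV
Th-232: Σm = 90(1.007276) + 142(1.00866) = 233.884560 amu; Δm = 1.895876 amu; E_B = 1766.0 MeV; E_B/A = 7.612 MeV
Cl-37 has the higher binding energy per nucleon, so it is the more tightly bound nucleus.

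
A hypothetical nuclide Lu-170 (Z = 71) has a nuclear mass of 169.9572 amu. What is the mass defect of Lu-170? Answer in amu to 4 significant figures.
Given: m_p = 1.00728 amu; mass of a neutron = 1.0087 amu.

With 71 protons and 99 neutrons (A = 170):
Σm = 71·m_p + 99·m_n = 71.51688 + 99.8613 = 171.37818 amu
The mass defect is 171.37818 − 169.9572 = 1.42098 amu.

1.421 amu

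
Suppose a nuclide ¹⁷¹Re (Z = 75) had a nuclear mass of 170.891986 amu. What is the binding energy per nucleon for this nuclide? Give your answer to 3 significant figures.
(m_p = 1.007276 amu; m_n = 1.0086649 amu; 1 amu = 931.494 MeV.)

The nucleus contains 75 protons and 171 − 75 = 96 neutrons.
Total constituent mass: 75 × 1.007276 + 96 × 1.0086649 = 172.3775304 amu
The mass defect is 172.3775304 − 170.891986 = 1.4855444 amu.
Converting to energy: 1.4855444 amu × 931.494 MeV/amu = 1383.78 MeV
BE/A = 1383.78 MeV / 171 = 8.092 MeV/nucleon

8.09 MeV/nucleon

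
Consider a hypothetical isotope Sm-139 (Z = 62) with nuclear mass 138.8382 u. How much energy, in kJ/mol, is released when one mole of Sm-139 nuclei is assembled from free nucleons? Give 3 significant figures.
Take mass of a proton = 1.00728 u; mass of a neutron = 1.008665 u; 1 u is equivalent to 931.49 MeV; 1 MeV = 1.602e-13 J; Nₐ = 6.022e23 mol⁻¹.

1.15e+11 kJ/mol

Σm = 62·m_p + 77·m_n = 62.45136 + 77.667205 = 140.118565 u
Mass defect Δm = 140.118565 − 138.8382 = 1.280365 u
E_B = 1.280365 × 931.49 = 1192.65 MeV
Per nucleus in joules: 1192.65 MeV × 1.602e-13 J/MeV = 1.9106e-10 J
Per mole: 1.9106e-10 J × 6.022e23 mol⁻¹ = 1.1506e+14 J/mol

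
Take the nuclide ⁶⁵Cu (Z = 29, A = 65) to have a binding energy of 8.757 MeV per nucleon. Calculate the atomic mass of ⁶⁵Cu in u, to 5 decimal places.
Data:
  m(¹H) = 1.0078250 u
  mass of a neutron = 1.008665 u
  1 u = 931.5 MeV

Total binding energy = 65 × 8.757 = 569.205 MeV
Mass defect = 569.205 MeV / (931.5 MeV/u) = 0.6110628 u
Constituent mass = 29(1.0078250) + 36(1.008665) = 65.5388650 u
Atomic mass = 65.5388650 − 0.6110628 = 64.9278022 u ≈ 64.92780 u (to 5 decimal places)

64.92780 u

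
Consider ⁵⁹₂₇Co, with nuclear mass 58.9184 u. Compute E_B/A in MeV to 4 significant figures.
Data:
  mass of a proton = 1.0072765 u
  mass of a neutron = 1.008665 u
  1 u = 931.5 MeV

8.768 MeV/nucleon

Z = 27, so N = A − Z = 59 − 27 = 32.
Mass of separated nucleons = 27(1.0072765) + 32(1.008665) = 27.1964655 + 32.277280 = 59.4737455 u
Δm = 59.4737455 − 58.9184 = 0.5553455 u
Binding energy = Δm·c² = 0.5553455 × 931.5 MeV/u = 517.304 MeV
BE/A = 517.304 MeV / 59 = 8.768 MeV/nucleon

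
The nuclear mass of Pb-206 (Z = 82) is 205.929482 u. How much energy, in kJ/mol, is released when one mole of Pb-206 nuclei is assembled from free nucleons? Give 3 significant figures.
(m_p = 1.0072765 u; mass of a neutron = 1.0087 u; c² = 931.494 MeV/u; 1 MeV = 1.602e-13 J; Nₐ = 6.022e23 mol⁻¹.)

The nucleus contains 82 protons and 206 − 82 = 124 neutrons.
Total constituent mass: 82 × 1.0072765 + 124 × 1.0087 = 207.6754730 u
Mass defect Δm = 207.6754730 − 205.929482 = 1.7459910 u
E_B = 1.7459910 × 931.494 = 1626.38 MeV
Per nucleus in joules: 1626.38 MeV × 1.602e-13 J/MeV = 2.6055e-10 J
Per mole: 2.6055e-10 J × 6.022e23 mol⁻¹ = 1.5690e+14 J/mol

1.57e+11 kJ/mol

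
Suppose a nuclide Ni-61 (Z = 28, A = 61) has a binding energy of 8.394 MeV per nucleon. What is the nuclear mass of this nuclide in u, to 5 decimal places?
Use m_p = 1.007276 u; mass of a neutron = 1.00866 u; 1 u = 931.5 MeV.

60.93982 u

Total binding energy = 61 × 8.394 = 512.034 MeV
Mass defect = 512.034 MeV / (931.5 MeV/u) = 0.5496876 u
Constituent mass = 28(1.007276) + 33(1.00866) = 61.489508 u
Nuclear mass = 61.489508 − 0.5496876 = 60.9398204 u ≈ 60.93982 u (to 5 decimal places)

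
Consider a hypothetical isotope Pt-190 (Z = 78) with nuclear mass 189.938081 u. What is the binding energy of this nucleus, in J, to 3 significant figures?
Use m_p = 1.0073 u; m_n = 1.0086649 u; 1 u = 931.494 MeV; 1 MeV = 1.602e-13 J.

With 78 protons and 112 neutrons (A = 190):
Mass of separated nucleons = 78(1.0073) + 112(1.0086649) = 78.5694 + 112.9704688 = 191.5398688 u
The mass defect is 191.5398688 − 189.938081 = 1.6017878 u.
Binding energy = Δm·c² = 1.6017878 × 931.494 MeV/u = 1492.06 MeV
In joules: 1492.06 MeV × 1.602e-13 J/MeV = 2.3903e-10 J

2.39e-10 J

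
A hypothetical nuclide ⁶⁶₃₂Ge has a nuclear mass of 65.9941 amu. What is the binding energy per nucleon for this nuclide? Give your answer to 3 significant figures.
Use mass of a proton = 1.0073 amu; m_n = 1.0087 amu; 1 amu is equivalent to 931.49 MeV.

Z = 32, so N = A − Z = 66 − 32 = 34.
Mass of separated nucleons = 32(1.0073) + 34(1.0087) = 32.2336 + 34.2958 = 66.5294 amu
Mass defect Δm = 66.5294 − 65.9941 = 0.5353 amu
Converting to energy: 0.5353 amu × 931.49 MeV/amu = 498.6266 MeV
BE/A = 498.6266 MeV / 66 = 7.5549 MeV/nucleon

7.55 MeV/nucleon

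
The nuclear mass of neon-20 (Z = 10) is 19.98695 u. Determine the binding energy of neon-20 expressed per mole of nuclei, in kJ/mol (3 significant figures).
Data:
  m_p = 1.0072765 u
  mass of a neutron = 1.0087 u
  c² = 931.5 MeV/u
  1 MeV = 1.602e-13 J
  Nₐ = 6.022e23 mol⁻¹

1.55e+10 kJ/mol

Total constituent mass: 10 × 1.0072765 + 10 × 1.0087 = 20.1597650 u
Δm = 20.1597650 − 19.98695 = 0.1728150 u
E_B = 0.1728150 × 931.5 = 160.977 MeV
Per nucleus in joules: 160.977 MeV × 1.602e-13 J/MeV = 2.5789e-11 J
Per mole: 2.5789e-11 J × 6.022e23 mol⁻¹ = 1.5530e+13 J/mol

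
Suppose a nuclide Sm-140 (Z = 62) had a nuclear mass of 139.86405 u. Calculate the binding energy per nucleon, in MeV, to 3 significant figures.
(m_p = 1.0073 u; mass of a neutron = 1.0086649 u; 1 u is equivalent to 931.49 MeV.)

Z = 62, so N = A − Z = 140 − 62 = 78.
Mass of separated nucleons = 62(1.0073) + 78(1.0086649) = 62.4526 + 78.6758622 = 141.1284622 u
Mass defect Δm = 141.1284622 − 139.86405 = 1.2644122 u
Converting to energy: 1.2644122 u × 931.49 MeV/u = 1177.79 MeV
Dividing by A = 140 gives 8.413 MeV per nucleon.

8.41 MeV/nucleon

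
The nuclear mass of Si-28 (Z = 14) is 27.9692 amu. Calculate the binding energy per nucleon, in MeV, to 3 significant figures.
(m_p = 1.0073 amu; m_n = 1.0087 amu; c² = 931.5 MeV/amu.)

8.48 MeV/nucleon

Mass of separated nucleons = 14(1.0073) + 14(1.0087) = 14.1022 + 14.1218 = 28.2240 amu
Δm = 28.2240 − 27.9692 = 0.2548 amu
Converting to energy: 0.2548 amu × 931.5 MeV/amu = 237.346 MeV
BE/A = 237.346 MeV / 28 = 8.477 MeV/nucleon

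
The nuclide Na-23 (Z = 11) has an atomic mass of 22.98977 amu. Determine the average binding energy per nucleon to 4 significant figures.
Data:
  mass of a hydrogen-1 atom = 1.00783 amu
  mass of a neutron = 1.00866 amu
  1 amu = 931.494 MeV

Σm = 11·m(¹H) + 12·m_n = 11.08613 + 12.10392 = 23.19005 amu
Δm = 23.19005 − 22.98977 = 0.20028 amu
E_B = 0.20028 × 931.494 = 186.560 MeV
BE/A = 186.560 MeV / 23 = 8.111 MeV/nucleon

8.111 MeV/nucleon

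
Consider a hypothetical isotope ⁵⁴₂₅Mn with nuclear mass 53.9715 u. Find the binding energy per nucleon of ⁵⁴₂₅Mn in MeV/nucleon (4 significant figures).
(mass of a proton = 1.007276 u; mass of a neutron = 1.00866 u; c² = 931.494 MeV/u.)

7.962 MeV/nucleon

Mass of separated nucleons = 25(1.007276) + 29(1.00866) = 25.181900 + 29.25114 = 54.433040 u
Δm = 54.433040 − 53.9715 = 0.461540 u
E_B = 0.461540 × 931.494 = 429.922 MeV
BE/A = 429.922 MeV / 54 = 7.962 MeV/nucleon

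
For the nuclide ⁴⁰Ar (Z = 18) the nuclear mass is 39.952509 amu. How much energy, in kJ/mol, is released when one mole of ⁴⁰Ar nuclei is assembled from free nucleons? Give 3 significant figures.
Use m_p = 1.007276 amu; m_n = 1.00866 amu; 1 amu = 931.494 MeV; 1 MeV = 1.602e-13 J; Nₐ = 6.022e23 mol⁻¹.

Mass of separated nucleons = 18(1.007276) + 22(1.00866) = 18.130968 + 22.19052 = 40.321488 amu
The mass defect is 40.321488 − 39.952509 = 0.368979 amu.
Converting to energy: 0.368979 amu × 931.494 MeV/amu = 343.702 MeV
Per nucleus in joules: 343.702 MeV × 1.602e-13 J/MeV = 5.5061e-11 J
Per mole: 5.5061e-11 J × 6.022e23 mol⁻¹ = 3.3158e+13 J/mol

3.32e+10 kJ/mol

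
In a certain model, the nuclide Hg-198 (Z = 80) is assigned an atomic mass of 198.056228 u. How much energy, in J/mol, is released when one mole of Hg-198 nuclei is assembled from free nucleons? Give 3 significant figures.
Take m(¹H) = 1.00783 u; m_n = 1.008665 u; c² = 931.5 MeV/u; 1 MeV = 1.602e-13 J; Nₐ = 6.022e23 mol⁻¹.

Total constituent mass: 80 × 1.00783 + 118 × 1.008665 = 199.648870 u
Δm = 199.648870 − 198.056228 = 1.592642 u
E_B = 1.592642 × 931.5 = 1483.55 MeV
Per nucleus in joules: 1483.55 MeV × 1.602e-13 J/MeV = 2.3766e-10 J
Per mole: 2.3766e-10 J × 6.022e23 mol⁻¹ = 1.4312e+14 J/mol

1.43e+14 J/mol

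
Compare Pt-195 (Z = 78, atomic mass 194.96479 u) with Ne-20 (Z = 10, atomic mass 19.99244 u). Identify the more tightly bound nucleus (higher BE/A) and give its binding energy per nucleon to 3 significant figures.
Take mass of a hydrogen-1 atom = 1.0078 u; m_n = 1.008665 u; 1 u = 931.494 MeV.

Ne-20; 8.02 MeV/nucleon

Pt-195: Σm = 78(1.0078) + 117(1.008665) = 196.622205 u; Δm = 1.657415 u; E_B = 1543.9 MeV; E_B/A = 7.917 MeV
Ne-20: Σm = 10(1.0078) + 10(1.008665) = 20.164650 u; Δm = 0.172210 u; E_B = 160.41 MeV; E_B/A = 8.021 MeV
Ne-20 has the higher binding energy per nucleon, so it is the more tightly bound nucleus.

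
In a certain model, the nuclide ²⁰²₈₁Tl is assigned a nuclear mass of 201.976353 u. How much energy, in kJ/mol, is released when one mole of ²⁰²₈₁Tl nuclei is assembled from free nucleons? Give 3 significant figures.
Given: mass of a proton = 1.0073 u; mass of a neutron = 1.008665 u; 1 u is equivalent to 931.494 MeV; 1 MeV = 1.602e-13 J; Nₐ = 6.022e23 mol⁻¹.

Σm = 81·m_p + 121·m_n = 81.5913 + 122.048465 = 203.639765 u
Δm = 203.639765 − 201.976353 = 1.663412 u
Binding energy = Δm·c² = 1.663412 × 931.494 MeV/u = 1549.46 MeV
Per nucleus in joules: 1549.46 MeV × 1.602e-13 J/MeV = 2.4822e-10 J
Per mole: 2.4822e-10 J × 6.022e23 mol⁻¹ = 1.4948e+14 J/mol

1.49e+11 kJ/mol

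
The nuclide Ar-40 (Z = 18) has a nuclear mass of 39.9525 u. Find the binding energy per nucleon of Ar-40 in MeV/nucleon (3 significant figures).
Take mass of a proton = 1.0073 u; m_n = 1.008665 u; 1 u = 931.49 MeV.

8.61 MeV/nucleon

Z = 18, so N = A − Z = 40 − 18 = 22.
Σm = 18·m_p + 22·m_n = 18.1314 + 22.190630 = 40.322030 u
Mass defect Δm = 40.322030 − 39.9525 = 0.369530 u
Binding energy = Δm·c² = 0.369530 × 931.49 MeV/u = 344.213 MeV
Dividing by A = 40 gives 8.605 MeV per nucleon.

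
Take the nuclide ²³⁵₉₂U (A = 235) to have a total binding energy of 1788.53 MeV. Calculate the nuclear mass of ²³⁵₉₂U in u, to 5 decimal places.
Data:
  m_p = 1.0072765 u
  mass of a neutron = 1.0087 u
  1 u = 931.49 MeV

Mass defect = 1788.53 MeV / (931.49 MeV/u) = 1.9200743 u
Constituent mass = 92(1.0072765) + 143(1.0087) = 236.9135380 u
Nuclear mass = 236.9135380 − 1.9200743 = 234.9934637 u ≈ 234.99346 u (to 5 decimal places)

234.99346 u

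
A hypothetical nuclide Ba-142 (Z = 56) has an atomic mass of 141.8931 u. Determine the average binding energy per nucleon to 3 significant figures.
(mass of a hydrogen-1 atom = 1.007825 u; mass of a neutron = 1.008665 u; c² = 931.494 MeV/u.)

The nucleus contains 56 protons and 142 − 56 = 86 neutrons.
Mass of separated nucleons = 56(1.007825) + 86(1.008665) = 56.438200 + 86.745190 = 143.183390 u
The mass defect is 143.183390 − 141.8931 = 1.290290 u.
Binding energy = Δm·c² = 1.290290 × 931.494 MeV/u = 1201.90 MeV
Per nucleon: 1201.90 / 142 = 8.464 MeV

8.46 MeV/nucleon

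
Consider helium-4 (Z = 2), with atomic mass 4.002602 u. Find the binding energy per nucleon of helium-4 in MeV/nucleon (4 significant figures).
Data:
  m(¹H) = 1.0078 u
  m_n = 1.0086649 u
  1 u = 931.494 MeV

7.063 MeV/nucleon

With 2 protons and 2 neutrons (A = 4):
Total constituent mass: 2 × 1.0078 + 2 × 1.0086649 = 4.0329298 u
The mass defect is 4.0329298 − 4.002602 = 0.0303278 u.
Converting to energy: 0.0303278 u × 931.494 MeV/u = 28.2502 MeV
Dividing by A = 4 gives 7.063 MeV per nucleon.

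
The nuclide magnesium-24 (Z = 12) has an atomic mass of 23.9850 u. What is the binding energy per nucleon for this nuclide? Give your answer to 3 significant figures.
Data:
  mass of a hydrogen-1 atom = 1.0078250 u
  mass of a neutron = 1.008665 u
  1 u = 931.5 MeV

With 12 protons and 12 neutrons (A = 24):
Mass of separated nucleons = 12(1.0078250) + 12(1.008665) = 12.0939000 + 12.103980 = 24.1978800 u
The mass defect is 24.1978800 − 23.9850 = 0.2128800 u.
Binding energy = Δm·c² = 0.2128800 × 931.5 MeV/u = 198.298 MeV
Dividing by A = 24 gives 8.262 MeV per nucleon.

8.26 MeV/nucleon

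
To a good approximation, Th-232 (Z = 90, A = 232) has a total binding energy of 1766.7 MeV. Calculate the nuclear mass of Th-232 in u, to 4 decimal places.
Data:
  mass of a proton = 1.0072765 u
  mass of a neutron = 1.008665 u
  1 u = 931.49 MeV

Mass defect = 1766.7 MeV / (931.49 MeV/u) = 1.896639 u
Constituent mass = 90(1.0072765) + 142(1.008665) = 233.8853150 u
Nuclear mass = 233.8853150 − 1.896639 = 231.9886760 u ≈ 231.9887 u (to 4 decimal places)

231.9887 u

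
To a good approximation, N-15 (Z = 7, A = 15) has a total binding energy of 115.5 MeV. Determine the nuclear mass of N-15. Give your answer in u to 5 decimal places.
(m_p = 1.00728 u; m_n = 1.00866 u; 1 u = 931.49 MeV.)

Mass defect = 115.5 MeV / (931.49 MeV/u) = 0.1239949 u
Constituent mass = 7(1.00728) + 8(1.00866) = 15.12024 u
Nuclear mass = 15.12024 − 0.1239949 = 14.9962451 u ≈ 14.99625 u (to 5 decimal places)

14.99625 u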